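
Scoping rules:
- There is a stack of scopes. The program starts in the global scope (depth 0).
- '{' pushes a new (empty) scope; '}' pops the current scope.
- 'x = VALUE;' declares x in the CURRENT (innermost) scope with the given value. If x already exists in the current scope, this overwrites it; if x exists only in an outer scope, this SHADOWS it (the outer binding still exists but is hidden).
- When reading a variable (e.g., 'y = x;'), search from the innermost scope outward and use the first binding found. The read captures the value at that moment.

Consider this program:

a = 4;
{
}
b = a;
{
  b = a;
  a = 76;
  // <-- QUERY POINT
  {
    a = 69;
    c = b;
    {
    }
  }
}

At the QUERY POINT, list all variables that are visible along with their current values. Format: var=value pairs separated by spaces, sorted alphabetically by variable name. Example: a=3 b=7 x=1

Step 1: declare a=4 at depth 0
Step 2: enter scope (depth=1)
Step 3: exit scope (depth=0)
Step 4: declare b=(read a)=4 at depth 0
Step 5: enter scope (depth=1)
Step 6: declare b=(read a)=4 at depth 1
Step 7: declare a=76 at depth 1
Visible at query point: a=76 b=4

Answer: a=76 b=4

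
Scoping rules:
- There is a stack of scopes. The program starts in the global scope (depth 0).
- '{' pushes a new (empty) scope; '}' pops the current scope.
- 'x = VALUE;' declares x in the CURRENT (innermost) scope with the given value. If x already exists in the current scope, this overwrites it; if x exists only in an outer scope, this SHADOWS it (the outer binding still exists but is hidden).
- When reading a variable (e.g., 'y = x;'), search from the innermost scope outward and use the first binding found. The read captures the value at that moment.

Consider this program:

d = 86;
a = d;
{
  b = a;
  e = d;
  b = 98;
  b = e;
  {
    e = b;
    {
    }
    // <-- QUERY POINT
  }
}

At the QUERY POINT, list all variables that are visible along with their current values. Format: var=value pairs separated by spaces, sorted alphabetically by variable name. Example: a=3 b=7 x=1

Step 1: declare d=86 at depth 0
Step 2: declare a=(read d)=86 at depth 0
Step 3: enter scope (depth=1)
Step 4: declare b=(read a)=86 at depth 1
Step 5: declare e=(read d)=86 at depth 1
Step 6: declare b=98 at depth 1
Step 7: declare b=(read e)=86 at depth 1
Step 8: enter scope (depth=2)
Step 9: declare e=(read b)=86 at depth 2
Step 10: enter scope (depth=3)
Step 11: exit scope (depth=2)
Visible at query point: a=86 b=86 d=86 e=86

Answer: a=86 b=86 d=86 e=86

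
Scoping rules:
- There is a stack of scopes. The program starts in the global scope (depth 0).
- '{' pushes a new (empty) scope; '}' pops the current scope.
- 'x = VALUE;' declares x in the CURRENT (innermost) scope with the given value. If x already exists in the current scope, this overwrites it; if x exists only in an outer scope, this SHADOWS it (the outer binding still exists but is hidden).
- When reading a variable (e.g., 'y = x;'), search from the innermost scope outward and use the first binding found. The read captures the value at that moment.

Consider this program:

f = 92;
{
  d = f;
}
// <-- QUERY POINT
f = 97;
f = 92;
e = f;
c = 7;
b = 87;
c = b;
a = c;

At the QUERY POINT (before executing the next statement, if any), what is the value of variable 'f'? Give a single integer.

Step 1: declare f=92 at depth 0
Step 2: enter scope (depth=1)
Step 3: declare d=(read f)=92 at depth 1
Step 4: exit scope (depth=0)
Visible at query point: f=92

Answer: 92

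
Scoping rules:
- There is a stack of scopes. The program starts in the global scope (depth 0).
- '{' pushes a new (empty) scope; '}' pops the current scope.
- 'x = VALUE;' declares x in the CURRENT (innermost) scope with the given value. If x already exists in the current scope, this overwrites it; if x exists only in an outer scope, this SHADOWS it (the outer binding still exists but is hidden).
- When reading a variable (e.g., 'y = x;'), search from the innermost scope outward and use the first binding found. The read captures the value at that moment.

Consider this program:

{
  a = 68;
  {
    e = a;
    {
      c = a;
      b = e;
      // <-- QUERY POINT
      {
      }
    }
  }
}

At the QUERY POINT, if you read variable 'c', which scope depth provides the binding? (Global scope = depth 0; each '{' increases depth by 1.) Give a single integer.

Answer: 3

Derivation:
Step 1: enter scope (depth=1)
Step 2: declare a=68 at depth 1
Step 3: enter scope (depth=2)
Step 4: declare e=(read a)=68 at depth 2
Step 5: enter scope (depth=3)
Step 6: declare c=(read a)=68 at depth 3
Step 7: declare b=(read e)=68 at depth 3
Visible at query point: a=68 b=68 c=68 e=68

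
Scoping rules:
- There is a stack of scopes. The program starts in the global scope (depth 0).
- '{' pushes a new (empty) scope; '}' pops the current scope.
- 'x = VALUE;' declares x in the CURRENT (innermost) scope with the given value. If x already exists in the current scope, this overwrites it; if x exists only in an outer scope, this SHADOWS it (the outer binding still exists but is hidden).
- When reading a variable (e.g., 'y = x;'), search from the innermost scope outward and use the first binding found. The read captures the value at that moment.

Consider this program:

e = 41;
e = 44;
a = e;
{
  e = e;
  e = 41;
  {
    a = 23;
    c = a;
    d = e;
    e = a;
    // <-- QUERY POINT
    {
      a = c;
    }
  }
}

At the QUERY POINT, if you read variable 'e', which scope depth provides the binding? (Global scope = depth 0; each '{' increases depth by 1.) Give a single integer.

Step 1: declare e=41 at depth 0
Step 2: declare e=44 at depth 0
Step 3: declare a=(read e)=44 at depth 0
Step 4: enter scope (depth=1)
Step 5: declare e=(read e)=44 at depth 1
Step 6: declare e=41 at depth 1
Step 7: enter scope (depth=2)
Step 8: declare a=23 at depth 2
Step 9: declare c=(read a)=23 at depth 2
Step 10: declare d=(read e)=41 at depth 2
Step 11: declare e=(read a)=23 at depth 2
Visible at query point: a=23 c=23 d=41 e=23

Answer: 2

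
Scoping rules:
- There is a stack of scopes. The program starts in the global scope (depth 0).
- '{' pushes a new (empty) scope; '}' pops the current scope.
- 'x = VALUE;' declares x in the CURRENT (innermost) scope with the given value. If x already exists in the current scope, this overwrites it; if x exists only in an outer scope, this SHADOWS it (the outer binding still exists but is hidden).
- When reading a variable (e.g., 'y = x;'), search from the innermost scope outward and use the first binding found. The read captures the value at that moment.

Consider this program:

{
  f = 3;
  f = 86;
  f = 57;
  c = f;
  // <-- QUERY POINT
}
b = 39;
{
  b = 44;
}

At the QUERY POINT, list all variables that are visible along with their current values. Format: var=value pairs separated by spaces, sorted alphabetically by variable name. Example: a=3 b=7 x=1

Step 1: enter scope (depth=1)
Step 2: declare f=3 at depth 1
Step 3: declare f=86 at depth 1
Step 4: declare f=57 at depth 1
Step 5: declare c=(read f)=57 at depth 1
Visible at query point: c=57 f=57

Answer: c=57 f=57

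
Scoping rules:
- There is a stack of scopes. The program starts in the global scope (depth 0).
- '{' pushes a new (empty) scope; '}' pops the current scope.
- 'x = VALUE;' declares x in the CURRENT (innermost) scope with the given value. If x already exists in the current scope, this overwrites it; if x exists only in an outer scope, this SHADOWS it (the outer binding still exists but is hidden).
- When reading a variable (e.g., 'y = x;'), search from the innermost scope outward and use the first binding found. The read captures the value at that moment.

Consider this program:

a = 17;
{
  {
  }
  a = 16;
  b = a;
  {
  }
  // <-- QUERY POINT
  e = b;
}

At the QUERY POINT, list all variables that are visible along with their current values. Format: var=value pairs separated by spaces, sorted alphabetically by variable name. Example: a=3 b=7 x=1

Step 1: declare a=17 at depth 0
Step 2: enter scope (depth=1)
Step 3: enter scope (depth=2)
Step 4: exit scope (depth=1)
Step 5: declare a=16 at depth 1
Step 6: declare b=(read a)=16 at depth 1
Step 7: enter scope (depth=2)
Step 8: exit scope (depth=1)
Visible at query point: a=16 b=16

Answer: a=16 b=16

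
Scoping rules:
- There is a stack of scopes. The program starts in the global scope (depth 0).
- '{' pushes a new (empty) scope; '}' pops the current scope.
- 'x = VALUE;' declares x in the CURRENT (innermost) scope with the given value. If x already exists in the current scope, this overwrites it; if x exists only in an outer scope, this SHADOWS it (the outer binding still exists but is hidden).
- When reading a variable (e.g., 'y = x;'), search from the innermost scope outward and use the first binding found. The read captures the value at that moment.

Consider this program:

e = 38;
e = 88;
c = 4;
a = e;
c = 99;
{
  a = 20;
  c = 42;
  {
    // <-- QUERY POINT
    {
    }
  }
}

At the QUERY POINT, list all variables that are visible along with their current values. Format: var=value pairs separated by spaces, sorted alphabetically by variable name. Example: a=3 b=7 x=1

Answer: a=20 c=42 e=88

Derivation:
Step 1: declare e=38 at depth 0
Step 2: declare e=88 at depth 0
Step 3: declare c=4 at depth 0
Step 4: declare a=(read e)=88 at depth 0
Step 5: declare c=99 at depth 0
Step 6: enter scope (depth=1)
Step 7: declare a=20 at depth 1
Step 8: declare c=42 at depth 1
Step 9: enter scope (depth=2)
Visible at query point: a=20 c=42 e=88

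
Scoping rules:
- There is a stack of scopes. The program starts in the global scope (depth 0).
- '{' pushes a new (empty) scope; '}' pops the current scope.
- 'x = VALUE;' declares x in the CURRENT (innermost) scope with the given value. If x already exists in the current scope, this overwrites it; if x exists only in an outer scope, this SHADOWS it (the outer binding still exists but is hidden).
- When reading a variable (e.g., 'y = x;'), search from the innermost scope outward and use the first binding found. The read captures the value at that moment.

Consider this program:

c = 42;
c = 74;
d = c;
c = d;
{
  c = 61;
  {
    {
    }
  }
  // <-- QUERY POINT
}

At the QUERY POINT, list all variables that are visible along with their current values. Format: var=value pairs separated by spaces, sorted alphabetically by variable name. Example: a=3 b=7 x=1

Step 1: declare c=42 at depth 0
Step 2: declare c=74 at depth 0
Step 3: declare d=(read c)=74 at depth 0
Step 4: declare c=(read d)=74 at depth 0
Step 5: enter scope (depth=1)
Step 6: declare c=61 at depth 1
Step 7: enter scope (depth=2)
Step 8: enter scope (depth=3)
Step 9: exit scope (depth=2)
Step 10: exit scope (depth=1)
Visible at query point: c=61 d=74

Answer: c=61 d=74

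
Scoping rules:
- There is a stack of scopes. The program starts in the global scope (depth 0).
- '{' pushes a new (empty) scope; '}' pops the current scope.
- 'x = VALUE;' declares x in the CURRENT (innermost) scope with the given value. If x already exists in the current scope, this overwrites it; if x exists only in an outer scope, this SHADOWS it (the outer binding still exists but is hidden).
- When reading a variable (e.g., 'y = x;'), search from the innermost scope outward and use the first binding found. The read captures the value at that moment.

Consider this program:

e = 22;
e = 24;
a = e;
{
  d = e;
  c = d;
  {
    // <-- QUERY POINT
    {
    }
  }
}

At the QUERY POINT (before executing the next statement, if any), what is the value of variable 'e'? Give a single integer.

Answer: 24

Derivation:
Step 1: declare e=22 at depth 0
Step 2: declare e=24 at depth 0
Step 3: declare a=(read e)=24 at depth 0
Step 4: enter scope (depth=1)
Step 5: declare d=(read e)=24 at depth 1
Step 6: declare c=(read d)=24 at depth 1
Step 7: enter scope (depth=2)
Visible at query point: a=24 c=24 d=24 e=24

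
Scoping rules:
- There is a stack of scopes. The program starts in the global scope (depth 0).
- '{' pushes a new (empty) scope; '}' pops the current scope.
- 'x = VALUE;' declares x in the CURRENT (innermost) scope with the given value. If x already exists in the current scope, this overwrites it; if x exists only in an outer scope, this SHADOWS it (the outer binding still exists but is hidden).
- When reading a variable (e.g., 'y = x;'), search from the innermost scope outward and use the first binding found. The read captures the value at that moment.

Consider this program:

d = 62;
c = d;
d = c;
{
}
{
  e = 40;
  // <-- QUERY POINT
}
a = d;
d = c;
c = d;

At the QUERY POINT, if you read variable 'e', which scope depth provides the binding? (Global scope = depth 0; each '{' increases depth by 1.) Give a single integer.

Step 1: declare d=62 at depth 0
Step 2: declare c=(read d)=62 at depth 0
Step 3: declare d=(read c)=62 at depth 0
Step 4: enter scope (depth=1)
Step 5: exit scope (depth=0)
Step 6: enter scope (depth=1)
Step 7: declare e=40 at depth 1
Visible at query point: c=62 d=62 e=40

Answer: 1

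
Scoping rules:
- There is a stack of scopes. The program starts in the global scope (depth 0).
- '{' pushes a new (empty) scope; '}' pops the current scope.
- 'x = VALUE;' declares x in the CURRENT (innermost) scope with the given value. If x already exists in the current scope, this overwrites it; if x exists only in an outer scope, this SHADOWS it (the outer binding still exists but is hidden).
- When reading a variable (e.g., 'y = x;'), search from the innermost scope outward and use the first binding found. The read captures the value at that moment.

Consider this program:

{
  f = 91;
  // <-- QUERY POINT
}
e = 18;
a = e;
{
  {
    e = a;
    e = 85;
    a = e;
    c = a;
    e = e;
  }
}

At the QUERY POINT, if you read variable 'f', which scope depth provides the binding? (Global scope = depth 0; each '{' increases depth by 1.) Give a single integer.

Answer: 1

Derivation:
Step 1: enter scope (depth=1)
Step 2: declare f=91 at depth 1
Visible at query point: f=91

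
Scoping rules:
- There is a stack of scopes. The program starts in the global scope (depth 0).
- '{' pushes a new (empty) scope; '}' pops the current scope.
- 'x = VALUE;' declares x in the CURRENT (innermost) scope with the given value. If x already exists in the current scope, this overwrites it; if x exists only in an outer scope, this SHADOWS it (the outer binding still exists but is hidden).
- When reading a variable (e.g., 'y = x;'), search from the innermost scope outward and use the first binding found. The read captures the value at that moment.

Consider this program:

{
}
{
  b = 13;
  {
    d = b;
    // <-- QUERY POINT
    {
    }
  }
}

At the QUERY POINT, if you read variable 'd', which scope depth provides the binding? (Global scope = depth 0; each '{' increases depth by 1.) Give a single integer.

Step 1: enter scope (depth=1)
Step 2: exit scope (depth=0)
Step 3: enter scope (depth=1)
Step 4: declare b=13 at depth 1
Step 5: enter scope (depth=2)
Step 6: declare d=(read b)=13 at depth 2
Visible at query point: b=13 d=13

Answer: 2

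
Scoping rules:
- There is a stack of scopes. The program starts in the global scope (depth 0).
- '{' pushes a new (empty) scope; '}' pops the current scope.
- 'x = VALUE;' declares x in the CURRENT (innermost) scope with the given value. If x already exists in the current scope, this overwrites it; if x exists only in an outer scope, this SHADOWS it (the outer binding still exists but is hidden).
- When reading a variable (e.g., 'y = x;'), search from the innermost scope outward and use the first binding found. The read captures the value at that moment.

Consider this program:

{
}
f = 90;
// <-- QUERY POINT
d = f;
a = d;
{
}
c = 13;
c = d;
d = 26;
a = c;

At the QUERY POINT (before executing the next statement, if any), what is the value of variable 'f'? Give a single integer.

Answer: 90

Derivation:
Step 1: enter scope (depth=1)
Step 2: exit scope (depth=0)
Step 3: declare f=90 at depth 0
Visible at query point: f=90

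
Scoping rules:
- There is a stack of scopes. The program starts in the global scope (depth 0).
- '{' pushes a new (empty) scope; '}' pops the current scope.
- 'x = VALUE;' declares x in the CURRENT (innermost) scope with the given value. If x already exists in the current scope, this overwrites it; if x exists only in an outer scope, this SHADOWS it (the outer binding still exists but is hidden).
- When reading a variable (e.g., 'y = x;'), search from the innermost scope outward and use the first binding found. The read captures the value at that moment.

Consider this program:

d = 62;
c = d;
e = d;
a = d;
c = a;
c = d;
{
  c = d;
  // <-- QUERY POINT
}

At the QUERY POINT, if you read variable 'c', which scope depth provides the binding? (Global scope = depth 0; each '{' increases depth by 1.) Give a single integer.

Answer: 1

Derivation:
Step 1: declare d=62 at depth 0
Step 2: declare c=(read d)=62 at depth 0
Step 3: declare e=(read d)=62 at depth 0
Step 4: declare a=(read d)=62 at depth 0
Step 5: declare c=(read a)=62 at depth 0
Step 6: declare c=(read d)=62 at depth 0
Step 7: enter scope (depth=1)
Step 8: declare c=(read d)=62 at depth 1
Visible at query point: a=62 c=62 d=62 e=62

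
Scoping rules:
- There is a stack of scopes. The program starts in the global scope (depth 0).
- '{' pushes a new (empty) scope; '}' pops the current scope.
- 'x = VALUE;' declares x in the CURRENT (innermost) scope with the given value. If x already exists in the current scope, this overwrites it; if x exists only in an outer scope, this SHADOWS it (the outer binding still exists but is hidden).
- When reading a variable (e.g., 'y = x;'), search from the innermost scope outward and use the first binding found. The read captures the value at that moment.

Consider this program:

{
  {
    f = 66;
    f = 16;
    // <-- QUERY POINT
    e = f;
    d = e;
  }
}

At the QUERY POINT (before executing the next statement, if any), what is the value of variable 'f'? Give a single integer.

Answer: 16

Derivation:
Step 1: enter scope (depth=1)
Step 2: enter scope (depth=2)
Step 3: declare f=66 at depth 2
Step 4: declare f=16 at depth 2
Visible at query point: f=16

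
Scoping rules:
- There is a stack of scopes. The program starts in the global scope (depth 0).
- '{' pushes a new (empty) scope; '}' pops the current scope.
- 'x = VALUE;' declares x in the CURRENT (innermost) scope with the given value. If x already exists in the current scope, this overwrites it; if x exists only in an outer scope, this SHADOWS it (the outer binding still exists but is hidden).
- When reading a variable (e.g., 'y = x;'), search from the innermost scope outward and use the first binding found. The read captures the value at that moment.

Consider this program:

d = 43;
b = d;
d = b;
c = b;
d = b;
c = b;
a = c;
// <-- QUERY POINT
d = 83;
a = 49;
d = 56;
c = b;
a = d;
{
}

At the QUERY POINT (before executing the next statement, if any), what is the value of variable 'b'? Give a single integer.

Step 1: declare d=43 at depth 0
Step 2: declare b=(read d)=43 at depth 0
Step 3: declare d=(read b)=43 at depth 0
Step 4: declare c=(read b)=43 at depth 0
Step 5: declare d=(read b)=43 at depth 0
Step 6: declare c=(read b)=43 at depth 0
Step 7: declare a=(read c)=43 at depth 0
Visible at query point: a=43 b=43 c=43 d=43

Answer: 43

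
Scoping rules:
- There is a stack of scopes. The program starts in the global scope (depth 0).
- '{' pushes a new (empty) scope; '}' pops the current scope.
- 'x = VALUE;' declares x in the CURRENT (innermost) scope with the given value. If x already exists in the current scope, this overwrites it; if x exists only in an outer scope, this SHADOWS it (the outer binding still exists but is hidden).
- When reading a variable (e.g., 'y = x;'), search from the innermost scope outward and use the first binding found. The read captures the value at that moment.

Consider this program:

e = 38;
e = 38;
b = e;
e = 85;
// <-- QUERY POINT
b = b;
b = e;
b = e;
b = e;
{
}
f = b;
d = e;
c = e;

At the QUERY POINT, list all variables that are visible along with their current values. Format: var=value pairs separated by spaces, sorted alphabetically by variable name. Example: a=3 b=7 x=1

Answer: b=38 e=85

Derivation:
Step 1: declare e=38 at depth 0
Step 2: declare e=38 at depth 0
Step 3: declare b=(read e)=38 at depth 0
Step 4: declare e=85 at depth 0
Visible at query point: b=38 e=85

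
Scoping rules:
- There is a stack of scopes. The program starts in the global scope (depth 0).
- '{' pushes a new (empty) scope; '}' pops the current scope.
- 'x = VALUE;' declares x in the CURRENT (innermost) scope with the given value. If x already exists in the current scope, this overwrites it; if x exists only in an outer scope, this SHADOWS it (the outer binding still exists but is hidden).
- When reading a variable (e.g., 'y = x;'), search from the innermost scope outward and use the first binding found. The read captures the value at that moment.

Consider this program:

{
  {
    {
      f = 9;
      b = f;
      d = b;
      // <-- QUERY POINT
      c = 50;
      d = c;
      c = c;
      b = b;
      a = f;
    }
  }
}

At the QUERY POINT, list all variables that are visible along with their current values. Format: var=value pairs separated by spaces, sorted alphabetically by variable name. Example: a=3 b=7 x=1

Step 1: enter scope (depth=1)
Step 2: enter scope (depth=2)
Step 3: enter scope (depth=3)
Step 4: declare f=9 at depth 3
Step 5: declare b=(read f)=9 at depth 3
Step 6: declare d=(read b)=9 at depth 3
Visible at query point: b=9 d=9 f=9

Answer: b=9 d=9 f=9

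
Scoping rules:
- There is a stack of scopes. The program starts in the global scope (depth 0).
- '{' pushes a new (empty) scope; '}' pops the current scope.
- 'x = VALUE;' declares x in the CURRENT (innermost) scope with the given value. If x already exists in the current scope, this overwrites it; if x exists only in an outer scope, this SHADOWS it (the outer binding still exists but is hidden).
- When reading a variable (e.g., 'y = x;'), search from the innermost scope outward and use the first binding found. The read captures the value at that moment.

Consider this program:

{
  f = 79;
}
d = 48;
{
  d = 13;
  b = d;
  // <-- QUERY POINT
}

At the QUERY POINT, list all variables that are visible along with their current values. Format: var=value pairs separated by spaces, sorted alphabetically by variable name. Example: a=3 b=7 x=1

Answer: b=13 d=13

Derivation:
Step 1: enter scope (depth=1)
Step 2: declare f=79 at depth 1
Step 3: exit scope (depth=0)
Step 4: declare d=48 at depth 0
Step 5: enter scope (depth=1)
Step 6: declare d=13 at depth 1
Step 7: declare b=(read d)=13 at depth 1
Visible at query point: b=13 d=13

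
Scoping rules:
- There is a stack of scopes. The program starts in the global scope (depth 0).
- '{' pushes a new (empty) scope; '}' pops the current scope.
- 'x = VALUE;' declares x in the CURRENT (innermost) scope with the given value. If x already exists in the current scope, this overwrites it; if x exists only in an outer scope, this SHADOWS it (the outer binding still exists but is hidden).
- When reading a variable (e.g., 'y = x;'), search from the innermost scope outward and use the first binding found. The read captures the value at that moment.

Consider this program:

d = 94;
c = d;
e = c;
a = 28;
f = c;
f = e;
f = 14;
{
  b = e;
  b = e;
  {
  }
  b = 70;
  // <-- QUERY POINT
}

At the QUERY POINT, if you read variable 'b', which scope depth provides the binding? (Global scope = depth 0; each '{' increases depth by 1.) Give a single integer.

Step 1: declare d=94 at depth 0
Step 2: declare c=(read d)=94 at depth 0
Step 3: declare e=(read c)=94 at depth 0
Step 4: declare a=28 at depth 0
Step 5: declare f=(read c)=94 at depth 0
Step 6: declare f=(read e)=94 at depth 0
Step 7: declare f=14 at depth 0
Step 8: enter scope (depth=1)
Step 9: declare b=(read e)=94 at depth 1
Step 10: declare b=(read e)=94 at depth 1
Step 11: enter scope (depth=2)
Step 12: exit scope (depth=1)
Step 13: declare b=70 at depth 1
Visible at query point: a=28 b=70 c=94 d=94 e=94 f=14

Answer: 1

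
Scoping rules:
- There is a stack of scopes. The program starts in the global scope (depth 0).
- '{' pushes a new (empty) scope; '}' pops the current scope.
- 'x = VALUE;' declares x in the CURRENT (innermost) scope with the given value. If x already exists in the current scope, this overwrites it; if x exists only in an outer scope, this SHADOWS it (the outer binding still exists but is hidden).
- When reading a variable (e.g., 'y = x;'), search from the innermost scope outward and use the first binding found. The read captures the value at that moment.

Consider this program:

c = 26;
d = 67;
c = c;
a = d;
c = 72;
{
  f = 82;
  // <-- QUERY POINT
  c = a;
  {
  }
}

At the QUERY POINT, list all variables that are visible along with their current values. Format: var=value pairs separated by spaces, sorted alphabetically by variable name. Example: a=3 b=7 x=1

Answer: a=67 c=72 d=67 f=82

Derivation:
Step 1: declare c=26 at depth 0
Step 2: declare d=67 at depth 0
Step 3: declare c=(read c)=26 at depth 0
Step 4: declare a=(read d)=67 at depth 0
Step 5: declare c=72 at depth 0
Step 6: enter scope (depth=1)
Step 7: declare f=82 at depth 1
Visible at query point: a=67 c=72 d=67 f=82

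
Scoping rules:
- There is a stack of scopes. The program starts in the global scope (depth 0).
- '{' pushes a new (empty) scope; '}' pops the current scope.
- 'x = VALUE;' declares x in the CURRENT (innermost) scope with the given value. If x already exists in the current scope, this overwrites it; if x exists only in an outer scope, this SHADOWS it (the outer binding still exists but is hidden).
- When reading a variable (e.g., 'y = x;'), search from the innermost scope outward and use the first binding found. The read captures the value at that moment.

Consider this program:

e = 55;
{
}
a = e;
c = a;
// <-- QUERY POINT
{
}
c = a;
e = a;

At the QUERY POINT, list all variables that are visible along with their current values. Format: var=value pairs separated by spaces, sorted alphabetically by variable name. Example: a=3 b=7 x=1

Answer: a=55 c=55 e=55

Derivation:
Step 1: declare e=55 at depth 0
Step 2: enter scope (depth=1)
Step 3: exit scope (depth=0)
Step 4: declare a=(read e)=55 at depth 0
Step 5: declare c=(read a)=55 at depth 0
Visible at query point: a=55 c=55 e=55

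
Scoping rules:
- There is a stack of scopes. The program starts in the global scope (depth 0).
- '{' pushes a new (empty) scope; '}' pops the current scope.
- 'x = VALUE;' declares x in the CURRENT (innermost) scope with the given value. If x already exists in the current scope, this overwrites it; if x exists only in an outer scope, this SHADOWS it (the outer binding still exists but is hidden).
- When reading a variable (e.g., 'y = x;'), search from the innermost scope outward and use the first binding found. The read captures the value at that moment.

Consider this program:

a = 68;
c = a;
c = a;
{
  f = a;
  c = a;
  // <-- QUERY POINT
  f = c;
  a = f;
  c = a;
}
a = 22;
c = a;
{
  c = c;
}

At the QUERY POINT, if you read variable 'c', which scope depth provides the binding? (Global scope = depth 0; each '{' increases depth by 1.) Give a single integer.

Step 1: declare a=68 at depth 0
Step 2: declare c=(read a)=68 at depth 0
Step 3: declare c=(read a)=68 at depth 0
Step 4: enter scope (depth=1)
Step 5: declare f=(read a)=68 at depth 1
Step 6: declare c=(read a)=68 at depth 1
Visible at query point: a=68 c=68 f=68

Answer: 1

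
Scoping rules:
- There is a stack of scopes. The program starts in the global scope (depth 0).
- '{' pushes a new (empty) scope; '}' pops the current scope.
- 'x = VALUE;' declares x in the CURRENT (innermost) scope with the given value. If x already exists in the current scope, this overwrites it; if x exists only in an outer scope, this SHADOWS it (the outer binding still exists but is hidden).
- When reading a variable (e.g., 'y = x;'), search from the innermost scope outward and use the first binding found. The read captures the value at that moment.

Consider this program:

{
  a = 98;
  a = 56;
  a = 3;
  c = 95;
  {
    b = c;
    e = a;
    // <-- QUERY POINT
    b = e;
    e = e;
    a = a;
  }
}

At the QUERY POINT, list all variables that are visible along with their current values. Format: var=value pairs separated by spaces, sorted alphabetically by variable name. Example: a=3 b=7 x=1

Answer: a=3 b=95 c=95 e=3

Derivation:
Step 1: enter scope (depth=1)
Step 2: declare a=98 at depth 1
Step 3: declare a=56 at depth 1
Step 4: declare a=3 at depth 1
Step 5: declare c=95 at depth 1
Step 6: enter scope (depth=2)
Step 7: declare b=(read c)=95 at depth 2
Step 8: declare e=(read a)=3 at depth 2
Visible at query point: a=3 b=95 c=95 e=3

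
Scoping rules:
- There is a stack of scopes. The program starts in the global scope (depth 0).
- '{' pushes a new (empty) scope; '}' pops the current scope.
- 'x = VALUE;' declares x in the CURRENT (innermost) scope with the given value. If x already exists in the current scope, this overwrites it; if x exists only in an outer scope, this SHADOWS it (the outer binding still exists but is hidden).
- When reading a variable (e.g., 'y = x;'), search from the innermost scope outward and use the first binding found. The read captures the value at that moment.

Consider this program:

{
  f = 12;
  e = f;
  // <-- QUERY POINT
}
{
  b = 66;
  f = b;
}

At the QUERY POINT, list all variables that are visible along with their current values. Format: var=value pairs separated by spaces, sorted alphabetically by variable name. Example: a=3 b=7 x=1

Answer: e=12 f=12

Derivation:
Step 1: enter scope (depth=1)
Step 2: declare f=12 at depth 1
Step 3: declare e=(read f)=12 at depth 1
Visible at query point: e=12 f=12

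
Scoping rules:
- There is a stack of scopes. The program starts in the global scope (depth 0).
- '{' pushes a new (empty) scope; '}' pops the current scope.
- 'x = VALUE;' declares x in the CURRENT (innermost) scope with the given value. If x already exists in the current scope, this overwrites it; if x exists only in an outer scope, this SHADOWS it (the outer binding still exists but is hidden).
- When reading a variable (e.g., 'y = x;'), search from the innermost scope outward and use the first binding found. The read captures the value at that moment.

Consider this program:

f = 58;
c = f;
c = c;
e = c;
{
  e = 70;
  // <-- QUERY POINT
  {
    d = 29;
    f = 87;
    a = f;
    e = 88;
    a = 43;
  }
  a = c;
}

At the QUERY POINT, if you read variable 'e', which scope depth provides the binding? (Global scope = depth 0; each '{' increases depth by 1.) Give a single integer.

Step 1: declare f=58 at depth 0
Step 2: declare c=(read f)=58 at depth 0
Step 3: declare c=(read c)=58 at depth 0
Step 4: declare e=(read c)=58 at depth 0
Step 5: enter scope (depth=1)
Step 6: declare e=70 at depth 1
Visible at query point: c=58 e=70 f=58

Answer: 1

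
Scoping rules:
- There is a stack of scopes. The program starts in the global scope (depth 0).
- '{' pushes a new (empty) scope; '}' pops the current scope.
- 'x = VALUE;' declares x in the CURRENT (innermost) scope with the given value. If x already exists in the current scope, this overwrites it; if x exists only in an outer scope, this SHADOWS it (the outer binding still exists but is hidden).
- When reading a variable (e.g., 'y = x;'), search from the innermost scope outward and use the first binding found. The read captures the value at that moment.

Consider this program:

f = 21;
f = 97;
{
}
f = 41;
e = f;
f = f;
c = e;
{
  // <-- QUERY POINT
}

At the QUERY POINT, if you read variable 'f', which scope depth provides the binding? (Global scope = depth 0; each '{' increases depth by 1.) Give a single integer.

Step 1: declare f=21 at depth 0
Step 2: declare f=97 at depth 0
Step 3: enter scope (depth=1)
Step 4: exit scope (depth=0)
Step 5: declare f=41 at depth 0
Step 6: declare e=(read f)=41 at depth 0
Step 7: declare f=(read f)=41 at depth 0
Step 8: declare c=(read e)=41 at depth 0
Step 9: enter scope (depth=1)
Visible at query point: c=41 e=41 f=41

Answer: 0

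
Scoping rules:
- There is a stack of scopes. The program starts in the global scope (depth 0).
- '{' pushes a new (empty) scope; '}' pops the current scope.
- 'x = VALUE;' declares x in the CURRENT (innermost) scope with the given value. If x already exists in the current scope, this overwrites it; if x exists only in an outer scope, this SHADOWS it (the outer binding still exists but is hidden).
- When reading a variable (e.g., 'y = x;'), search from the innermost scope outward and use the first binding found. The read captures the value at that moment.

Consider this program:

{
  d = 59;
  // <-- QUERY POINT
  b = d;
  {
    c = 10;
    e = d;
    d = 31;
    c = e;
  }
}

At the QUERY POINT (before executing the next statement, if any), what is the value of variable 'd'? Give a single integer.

Step 1: enter scope (depth=1)
Step 2: declare d=59 at depth 1
Visible at query point: d=59

Answer: 59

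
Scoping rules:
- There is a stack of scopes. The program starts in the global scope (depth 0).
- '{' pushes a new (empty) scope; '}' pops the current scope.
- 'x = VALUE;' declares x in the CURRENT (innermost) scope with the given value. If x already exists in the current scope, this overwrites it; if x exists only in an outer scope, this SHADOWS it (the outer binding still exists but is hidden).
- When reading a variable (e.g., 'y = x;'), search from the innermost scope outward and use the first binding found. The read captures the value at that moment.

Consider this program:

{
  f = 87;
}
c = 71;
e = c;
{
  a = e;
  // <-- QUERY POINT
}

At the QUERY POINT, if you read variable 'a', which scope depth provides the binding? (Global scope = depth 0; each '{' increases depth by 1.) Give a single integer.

Answer: 1

Derivation:
Step 1: enter scope (depth=1)
Step 2: declare f=87 at depth 1
Step 3: exit scope (depth=0)
Step 4: declare c=71 at depth 0
Step 5: declare e=(read c)=71 at depth 0
Step 6: enter scope (depth=1)
Step 7: declare a=(read e)=71 at depth 1
Visible at query point: a=71 c=71 e=71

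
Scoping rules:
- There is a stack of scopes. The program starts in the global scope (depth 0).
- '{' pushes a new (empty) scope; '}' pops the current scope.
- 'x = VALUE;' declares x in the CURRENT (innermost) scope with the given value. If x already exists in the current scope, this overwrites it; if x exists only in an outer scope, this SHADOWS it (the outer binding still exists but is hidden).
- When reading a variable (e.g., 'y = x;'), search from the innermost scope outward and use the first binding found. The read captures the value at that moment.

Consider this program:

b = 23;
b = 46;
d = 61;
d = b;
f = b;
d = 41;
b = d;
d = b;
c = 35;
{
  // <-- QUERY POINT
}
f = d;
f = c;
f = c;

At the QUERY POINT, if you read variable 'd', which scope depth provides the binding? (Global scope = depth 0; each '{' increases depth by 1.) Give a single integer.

Answer: 0

Derivation:
Step 1: declare b=23 at depth 0
Step 2: declare b=46 at depth 0
Step 3: declare d=61 at depth 0
Step 4: declare d=(read b)=46 at depth 0
Step 5: declare f=(read b)=46 at depth 0
Step 6: declare d=41 at depth 0
Step 7: declare b=(read d)=41 at depth 0
Step 8: declare d=(read b)=41 at depth 0
Step 9: declare c=35 at depth 0
Step 10: enter scope (depth=1)
Visible at query point: b=41 c=35 d=41 f=46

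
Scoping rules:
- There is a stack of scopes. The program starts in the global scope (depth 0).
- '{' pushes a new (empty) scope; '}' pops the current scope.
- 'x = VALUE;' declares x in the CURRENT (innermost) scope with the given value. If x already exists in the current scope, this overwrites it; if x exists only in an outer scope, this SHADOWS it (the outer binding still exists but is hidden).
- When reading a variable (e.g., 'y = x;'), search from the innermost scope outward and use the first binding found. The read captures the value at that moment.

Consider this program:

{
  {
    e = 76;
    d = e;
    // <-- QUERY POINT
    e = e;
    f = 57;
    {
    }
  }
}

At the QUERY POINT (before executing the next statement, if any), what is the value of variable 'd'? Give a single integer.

Answer: 76

Derivation:
Step 1: enter scope (depth=1)
Step 2: enter scope (depth=2)
Step 3: declare e=76 at depth 2
Step 4: declare d=(read e)=76 at depth 2
Visible at query point: d=76 e=76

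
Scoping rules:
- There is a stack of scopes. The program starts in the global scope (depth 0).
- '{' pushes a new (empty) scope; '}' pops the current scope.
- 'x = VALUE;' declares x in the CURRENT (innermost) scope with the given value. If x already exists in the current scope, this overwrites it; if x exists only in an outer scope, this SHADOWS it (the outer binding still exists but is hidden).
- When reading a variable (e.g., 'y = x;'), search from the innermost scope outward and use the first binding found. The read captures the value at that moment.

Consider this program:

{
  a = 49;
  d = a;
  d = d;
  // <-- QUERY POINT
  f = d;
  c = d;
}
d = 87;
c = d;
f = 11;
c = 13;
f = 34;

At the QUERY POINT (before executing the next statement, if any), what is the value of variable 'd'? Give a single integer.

Answer: 49

Derivation:
Step 1: enter scope (depth=1)
Step 2: declare a=49 at depth 1
Step 3: declare d=(read a)=49 at depth 1
Step 4: declare d=(read d)=49 at depth 1
Visible at query point: a=49 d=49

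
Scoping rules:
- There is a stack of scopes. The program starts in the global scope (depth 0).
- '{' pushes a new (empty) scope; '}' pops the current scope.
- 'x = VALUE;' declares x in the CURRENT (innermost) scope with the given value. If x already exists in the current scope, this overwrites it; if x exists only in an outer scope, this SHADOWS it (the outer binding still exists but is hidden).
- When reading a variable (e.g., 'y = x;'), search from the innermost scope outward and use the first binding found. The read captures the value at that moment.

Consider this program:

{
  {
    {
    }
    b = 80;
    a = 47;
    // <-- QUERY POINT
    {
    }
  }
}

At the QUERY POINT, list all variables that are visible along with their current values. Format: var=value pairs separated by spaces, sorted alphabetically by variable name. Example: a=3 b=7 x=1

Step 1: enter scope (depth=1)
Step 2: enter scope (depth=2)
Step 3: enter scope (depth=3)
Step 4: exit scope (depth=2)
Step 5: declare b=80 at depth 2
Step 6: declare a=47 at depth 2
Visible at query point: a=47 b=80

Answer: a=47 b=80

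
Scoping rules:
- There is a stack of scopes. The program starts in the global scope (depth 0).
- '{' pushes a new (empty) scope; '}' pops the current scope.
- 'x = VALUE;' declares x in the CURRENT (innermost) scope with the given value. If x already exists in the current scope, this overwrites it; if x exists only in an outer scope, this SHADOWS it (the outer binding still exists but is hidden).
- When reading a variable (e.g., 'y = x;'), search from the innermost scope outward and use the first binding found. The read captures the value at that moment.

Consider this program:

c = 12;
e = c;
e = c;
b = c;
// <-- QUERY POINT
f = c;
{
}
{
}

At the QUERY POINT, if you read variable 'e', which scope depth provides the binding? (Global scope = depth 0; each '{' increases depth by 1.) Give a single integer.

Answer: 0

Derivation:
Step 1: declare c=12 at depth 0
Step 2: declare e=(read c)=12 at depth 0
Step 3: declare e=(read c)=12 at depth 0
Step 4: declare b=(read c)=12 at depth 0
Visible at query point: b=12 c=12 e=12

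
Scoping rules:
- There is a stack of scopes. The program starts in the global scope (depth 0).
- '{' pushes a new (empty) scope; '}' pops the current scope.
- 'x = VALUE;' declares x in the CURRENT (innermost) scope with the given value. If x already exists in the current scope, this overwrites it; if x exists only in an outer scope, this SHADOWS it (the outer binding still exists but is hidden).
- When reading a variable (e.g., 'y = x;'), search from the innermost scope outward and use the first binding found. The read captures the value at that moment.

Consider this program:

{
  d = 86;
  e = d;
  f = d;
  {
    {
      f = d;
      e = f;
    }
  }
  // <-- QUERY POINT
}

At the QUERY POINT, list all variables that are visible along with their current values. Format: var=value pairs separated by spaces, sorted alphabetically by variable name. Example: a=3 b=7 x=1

Step 1: enter scope (depth=1)
Step 2: declare d=86 at depth 1
Step 3: declare e=(read d)=86 at depth 1
Step 4: declare f=(read d)=86 at depth 1
Step 5: enter scope (depth=2)
Step 6: enter scope (depth=3)
Step 7: declare f=(read d)=86 at depth 3
Step 8: declare e=(read f)=86 at depth 3
Step 9: exit scope (depth=2)
Step 10: exit scope (depth=1)
Visible at query point: d=86 e=86 f=86

Answer: d=86 e=86 f=86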